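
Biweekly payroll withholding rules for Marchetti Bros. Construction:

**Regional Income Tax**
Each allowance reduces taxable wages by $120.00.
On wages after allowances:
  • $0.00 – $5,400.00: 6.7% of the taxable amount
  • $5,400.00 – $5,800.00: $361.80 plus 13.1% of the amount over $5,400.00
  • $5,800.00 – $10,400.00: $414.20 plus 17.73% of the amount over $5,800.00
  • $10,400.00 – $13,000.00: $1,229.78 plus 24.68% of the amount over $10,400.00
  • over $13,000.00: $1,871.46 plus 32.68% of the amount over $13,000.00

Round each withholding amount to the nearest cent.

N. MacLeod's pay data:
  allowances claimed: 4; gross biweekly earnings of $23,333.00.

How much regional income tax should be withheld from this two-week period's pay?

$5,091.42

Regional Income Tax: taxable = $23,333.00 − 4×$120.00 = $22,853.00
  $1,871.46 + 32.68% × ($22,853.00 − $13,000.00) = $1,871.46 + 32.68% × $9,853.00 = $5,091.42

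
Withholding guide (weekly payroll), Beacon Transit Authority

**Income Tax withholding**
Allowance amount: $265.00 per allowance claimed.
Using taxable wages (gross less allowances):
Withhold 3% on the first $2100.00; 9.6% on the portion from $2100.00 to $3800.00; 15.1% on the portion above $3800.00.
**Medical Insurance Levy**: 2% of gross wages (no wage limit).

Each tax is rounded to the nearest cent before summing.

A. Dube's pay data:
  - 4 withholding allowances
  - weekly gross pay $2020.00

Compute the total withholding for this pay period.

Income Tax: taxable = $2020.00 − 4×$265.00 = $960.00
  3% × $960.00 = $28.80
Medical Insurance Levy: 2% × $2020.00 = $40.40
Total: $28.80 + $40.40 = $69.20

$69.20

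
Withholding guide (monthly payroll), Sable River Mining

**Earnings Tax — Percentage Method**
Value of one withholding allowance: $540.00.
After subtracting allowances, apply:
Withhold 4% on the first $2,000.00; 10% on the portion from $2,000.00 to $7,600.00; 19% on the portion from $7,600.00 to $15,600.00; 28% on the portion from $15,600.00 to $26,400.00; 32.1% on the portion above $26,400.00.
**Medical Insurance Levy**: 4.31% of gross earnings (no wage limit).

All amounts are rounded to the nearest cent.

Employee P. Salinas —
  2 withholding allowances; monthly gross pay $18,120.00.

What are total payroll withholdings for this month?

$3,344.17

Earnings Tax: taxable = $18,120.00 − 2×$540.00 = $17,040.00
  $2,160.00 + 28% × ($17,040.00 − $15,600.00) = $2,160.00 + 28% × $1,440.00 = $2,563.20
Medical Insurance Levy: 4.31% × $18,120.00 = $780.97
Total: $2,563.20 + $780.97 = $3,344.17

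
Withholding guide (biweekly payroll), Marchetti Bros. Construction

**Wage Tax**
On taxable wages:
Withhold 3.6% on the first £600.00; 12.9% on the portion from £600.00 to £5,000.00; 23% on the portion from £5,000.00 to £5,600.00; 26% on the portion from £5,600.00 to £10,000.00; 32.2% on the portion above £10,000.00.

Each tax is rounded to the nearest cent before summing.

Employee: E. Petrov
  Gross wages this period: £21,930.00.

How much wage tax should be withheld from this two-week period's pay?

£5,712.66

Wage Tax: taxable = £21,930.00
  £1,871.20 + 32.2% × (£21,930.00 − £10,000.00) = £1,871.20 + 32.2% × £11,930.00 = £5,712.66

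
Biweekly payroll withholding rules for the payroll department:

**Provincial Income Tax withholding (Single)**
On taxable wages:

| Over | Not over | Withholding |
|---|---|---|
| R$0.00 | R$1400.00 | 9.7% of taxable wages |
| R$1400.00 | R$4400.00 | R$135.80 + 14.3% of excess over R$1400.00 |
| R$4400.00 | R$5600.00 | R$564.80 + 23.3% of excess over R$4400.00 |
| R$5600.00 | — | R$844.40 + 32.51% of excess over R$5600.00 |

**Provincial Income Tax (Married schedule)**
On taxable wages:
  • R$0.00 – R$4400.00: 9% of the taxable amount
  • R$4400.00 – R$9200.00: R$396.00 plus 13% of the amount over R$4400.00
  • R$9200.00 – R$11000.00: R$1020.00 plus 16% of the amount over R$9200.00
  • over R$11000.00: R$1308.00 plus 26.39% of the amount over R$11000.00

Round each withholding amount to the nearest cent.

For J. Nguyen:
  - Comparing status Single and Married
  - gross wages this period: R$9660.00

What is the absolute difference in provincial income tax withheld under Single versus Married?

R$1070.71

Provincial Income Tax (Single): taxable = R$9660.00
  R$844.40 + 32.51% × (R$9660.00 − R$5600.00) = R$844.40 + 32.51% × R$4060.00 = R$2164.31
Provincial Income Tax (Married): taxable = R$9660.00
  R$1020.00 + 16% × (R$9660.00 − R$9200.00) = R$1020.00 + 16% × R$460.00 = R$1093.60
Difference: |R$2164.31 − R$1093.60| = R$1070.71 (higher under Single)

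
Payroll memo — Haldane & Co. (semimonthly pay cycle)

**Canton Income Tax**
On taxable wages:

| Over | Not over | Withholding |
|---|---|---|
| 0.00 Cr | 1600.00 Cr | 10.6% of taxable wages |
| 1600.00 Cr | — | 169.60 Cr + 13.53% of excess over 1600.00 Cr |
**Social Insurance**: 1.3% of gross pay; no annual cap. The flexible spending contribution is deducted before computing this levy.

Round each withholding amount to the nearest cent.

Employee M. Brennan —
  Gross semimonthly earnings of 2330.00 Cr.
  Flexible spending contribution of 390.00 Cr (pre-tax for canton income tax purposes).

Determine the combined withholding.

Canton Income Tax: taxable = 2330.00 Cr − 390.00 Cr = 1940.00 Cr
  169.60 Cr + 13.53% × (1940.00 Cr − 1600.00 Cr) = 169.60 Cr + 13.53% × 340.00 Cr = 215.60 Cr
Social Insurance: 1.3% × 1940.00 Cr = 25.22 Cr
Total: 215.60 Cr + 25.22 Cr = 240.82 Cr

240.82 Cr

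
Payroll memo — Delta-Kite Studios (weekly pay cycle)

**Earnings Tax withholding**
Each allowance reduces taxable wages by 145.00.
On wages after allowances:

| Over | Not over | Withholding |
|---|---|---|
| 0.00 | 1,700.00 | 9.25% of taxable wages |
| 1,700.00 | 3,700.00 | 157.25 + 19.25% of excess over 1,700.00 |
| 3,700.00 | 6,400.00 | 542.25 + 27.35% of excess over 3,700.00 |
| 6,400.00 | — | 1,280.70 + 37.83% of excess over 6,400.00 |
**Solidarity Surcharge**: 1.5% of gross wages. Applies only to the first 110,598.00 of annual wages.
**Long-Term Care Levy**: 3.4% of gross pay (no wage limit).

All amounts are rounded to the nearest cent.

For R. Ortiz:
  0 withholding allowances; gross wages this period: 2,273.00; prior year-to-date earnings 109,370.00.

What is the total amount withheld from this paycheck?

363.25

Earnings Tax: taxable = 2,273.00
  157.25 + 19.25% × (2,273.00 − 1,700.00) = 157.25 + 19.25% × 573.00 = 267.55
Solidarity Surcharge: cap 110,598.00 − YTD 109,370.00 = 1,228.00 subject; 1.5% × 1,228.00 = 18.42
Long-Term Care Levy: 3.4% × 2,273.00 = 77.28
Total: 267.55 + 18.42 + 77.28 = 363.25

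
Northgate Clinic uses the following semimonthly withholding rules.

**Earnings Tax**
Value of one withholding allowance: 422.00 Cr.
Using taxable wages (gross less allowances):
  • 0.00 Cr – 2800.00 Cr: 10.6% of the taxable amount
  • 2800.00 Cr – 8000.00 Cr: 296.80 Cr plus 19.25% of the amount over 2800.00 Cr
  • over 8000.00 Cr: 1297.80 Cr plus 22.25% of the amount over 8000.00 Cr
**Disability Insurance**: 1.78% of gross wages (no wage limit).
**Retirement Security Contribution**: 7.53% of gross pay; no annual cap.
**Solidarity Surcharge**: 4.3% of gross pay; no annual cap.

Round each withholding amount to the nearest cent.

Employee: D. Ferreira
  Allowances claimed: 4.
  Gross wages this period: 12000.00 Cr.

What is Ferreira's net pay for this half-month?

Earnings Tax: taxable = 12000.00 Cr − 4×422.00 Cr = 10312.00 Cr
  1297.80 Cr + 22.25% × (10312.00 Cr − 8000.00 Cr) = 1297.80 Cr + 22.25% × 2312.00 Cr = 1812.22 Cr
Disability Insurance: 1.78% × 12000.00 Cr = 213.60 Cr
Retirement Security Contribution: 7.53% × 12000.00 Cr = 903.60 Cr
Solidarity Surcharge: 4.3% × 12000.00 Cr = 516.00 Cr
Total withheld: 1812.22 Cr + 213.60 Cr + 903.60 Cr + 516.00 Cr = 3445.42 Cr
Net pay: 12000.00 Cr − 3445.42 Cr = 8554.58 Cr

8554.58 Cr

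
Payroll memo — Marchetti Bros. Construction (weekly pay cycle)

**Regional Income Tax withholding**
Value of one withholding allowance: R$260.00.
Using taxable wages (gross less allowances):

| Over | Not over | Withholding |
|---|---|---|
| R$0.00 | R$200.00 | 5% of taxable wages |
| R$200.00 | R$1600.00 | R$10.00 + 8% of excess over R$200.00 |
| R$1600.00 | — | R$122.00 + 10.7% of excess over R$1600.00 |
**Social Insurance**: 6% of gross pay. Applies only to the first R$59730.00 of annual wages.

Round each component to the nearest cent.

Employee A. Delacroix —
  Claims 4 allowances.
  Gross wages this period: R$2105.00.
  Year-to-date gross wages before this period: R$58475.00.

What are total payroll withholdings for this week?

R$154.50

Regional Income Tax: taxable = R$2105.00 − 4×R$260.00 = R$1065.00
  R$10.00 + 8% × (R$1065.00 − R$200.00) = R$10.00 + 8% × R$865.00 = R$79.20
Social Insurance: cap R$59730.00 − YTD R$58475.00 = R$1255.00 subject; 6% × R$1255.00 = R$75.30
Total: R$79.20 + R$75.30 = R$154.50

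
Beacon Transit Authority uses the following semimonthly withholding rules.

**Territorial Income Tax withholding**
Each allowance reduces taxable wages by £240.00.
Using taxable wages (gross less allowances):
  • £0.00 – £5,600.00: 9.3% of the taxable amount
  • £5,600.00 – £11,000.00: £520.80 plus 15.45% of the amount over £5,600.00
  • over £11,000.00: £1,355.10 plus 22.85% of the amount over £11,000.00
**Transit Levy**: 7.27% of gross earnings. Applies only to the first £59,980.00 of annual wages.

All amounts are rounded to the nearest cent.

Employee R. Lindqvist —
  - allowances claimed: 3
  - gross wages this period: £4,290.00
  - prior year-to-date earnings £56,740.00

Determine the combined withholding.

Territorial Income Tax: taxable = £4,290.00 − 3×£240.00 = £3,570.00
  9.3% × £3,570.00 = £332.01
Transit Levy: cap £59,980.00 − YTD £56,740.00 = £3,240.00 subject; 7.27% × £3,240.00 = £235.55
Total: £332.01 + £235.55 = £567.56

£567.56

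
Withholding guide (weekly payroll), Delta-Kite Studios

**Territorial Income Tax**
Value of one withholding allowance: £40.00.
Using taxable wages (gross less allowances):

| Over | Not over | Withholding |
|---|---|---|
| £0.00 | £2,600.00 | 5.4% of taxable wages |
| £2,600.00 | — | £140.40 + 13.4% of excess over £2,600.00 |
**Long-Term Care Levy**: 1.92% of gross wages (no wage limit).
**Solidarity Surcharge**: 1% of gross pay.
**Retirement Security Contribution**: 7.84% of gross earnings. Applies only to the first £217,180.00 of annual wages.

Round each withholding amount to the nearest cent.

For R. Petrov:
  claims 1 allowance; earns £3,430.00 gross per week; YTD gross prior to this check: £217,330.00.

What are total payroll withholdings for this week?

Territorial Income Tax: taxable = £3,430.00 − 1×£40.00 = £3,390.00
  £140.40 + 13.4% × (£3,390.00 − £2,600.00) = £140.40 + 13.4% × £790.00 = £246.26
Long-Term Care Levy: 1.92% × £3,430.00 = £65.86
Solidarity Surcharge: 1% × £3,430.00 = £34.30
Retirement Security Contribution: YTD £217,330.00 ≥ cap £217,180.00 → £0.00
Total: £246.26 + £65.86 + £34.30 + £0.00 = £346.42

£346.42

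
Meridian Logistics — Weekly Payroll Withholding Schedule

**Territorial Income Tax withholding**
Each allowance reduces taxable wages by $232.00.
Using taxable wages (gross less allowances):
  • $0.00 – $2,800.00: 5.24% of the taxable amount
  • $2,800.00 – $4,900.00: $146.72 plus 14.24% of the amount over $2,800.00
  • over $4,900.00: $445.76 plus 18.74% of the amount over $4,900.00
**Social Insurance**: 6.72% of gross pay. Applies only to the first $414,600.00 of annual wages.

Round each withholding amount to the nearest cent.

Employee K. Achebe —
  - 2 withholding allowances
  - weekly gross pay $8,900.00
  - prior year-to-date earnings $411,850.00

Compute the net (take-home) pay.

Territorial Income Tax: taxable = $8,900.00 − 2×$232.00 = $8,436.00
  $445.76 + 18.74% × ($8,436.00 − $4,900.00) = $445.76 + 18.74% × $3,536.00 = $1,108.41
Social Insurance: cap $414,600.00 − YTD $411,850.00 = $2,750.00 subject; 6.72% × $2,750.00 = $184.80
Total withheld: $1,108.41 + $184.80 = $1,293.21
Net pay: $8,900.00 − $1,293.21 = $7,606.79

$7,606.79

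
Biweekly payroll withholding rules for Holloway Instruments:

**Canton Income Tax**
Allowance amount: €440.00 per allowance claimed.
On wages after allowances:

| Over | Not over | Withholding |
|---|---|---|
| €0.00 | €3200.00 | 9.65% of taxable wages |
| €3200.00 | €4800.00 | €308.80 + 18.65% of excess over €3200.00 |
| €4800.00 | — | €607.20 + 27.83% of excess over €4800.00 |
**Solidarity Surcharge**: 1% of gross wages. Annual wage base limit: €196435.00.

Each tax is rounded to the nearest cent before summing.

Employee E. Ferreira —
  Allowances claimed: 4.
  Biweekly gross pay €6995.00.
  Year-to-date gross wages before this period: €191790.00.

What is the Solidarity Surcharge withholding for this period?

€46.45

Solidarity Surcharge: cap €196435.00 − YTD €191790.00 = €4645.00 subject; 1% × €4645.00 = €46.45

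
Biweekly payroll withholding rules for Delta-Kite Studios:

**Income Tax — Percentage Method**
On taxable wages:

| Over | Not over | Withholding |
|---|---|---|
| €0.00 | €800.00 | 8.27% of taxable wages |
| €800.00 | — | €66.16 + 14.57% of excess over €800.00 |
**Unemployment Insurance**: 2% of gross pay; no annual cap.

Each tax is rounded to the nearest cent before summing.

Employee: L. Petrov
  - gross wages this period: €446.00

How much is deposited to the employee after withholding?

€400.20

Income Tax: taxable = €446.00
  8.27% × €446.00 = €36.88
Unemployment Insurance: 2% × €446.00 = €8.92
Total withheld: €36.88 + €8.92 = €45.80
Net pay: €446.00 − €45.80 = €400.20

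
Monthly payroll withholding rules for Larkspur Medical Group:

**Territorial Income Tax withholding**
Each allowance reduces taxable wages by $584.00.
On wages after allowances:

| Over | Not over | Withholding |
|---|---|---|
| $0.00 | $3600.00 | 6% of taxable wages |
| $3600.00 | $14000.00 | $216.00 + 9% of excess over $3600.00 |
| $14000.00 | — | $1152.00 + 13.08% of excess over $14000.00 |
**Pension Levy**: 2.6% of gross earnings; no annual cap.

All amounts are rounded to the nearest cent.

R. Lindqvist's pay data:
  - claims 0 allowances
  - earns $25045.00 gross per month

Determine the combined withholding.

Territorial Income Tax: taxable = $25045.00
  $1152.00 + 13.08% × ($25045.00 − $14000.00) = $1152.00 + 13.08% × $11045.00 = $2596.69
Pension Levy: 2.6% × $25045.00 = $651.17
Total: $2596.69 + $651.17 = $3247.86

$3247.86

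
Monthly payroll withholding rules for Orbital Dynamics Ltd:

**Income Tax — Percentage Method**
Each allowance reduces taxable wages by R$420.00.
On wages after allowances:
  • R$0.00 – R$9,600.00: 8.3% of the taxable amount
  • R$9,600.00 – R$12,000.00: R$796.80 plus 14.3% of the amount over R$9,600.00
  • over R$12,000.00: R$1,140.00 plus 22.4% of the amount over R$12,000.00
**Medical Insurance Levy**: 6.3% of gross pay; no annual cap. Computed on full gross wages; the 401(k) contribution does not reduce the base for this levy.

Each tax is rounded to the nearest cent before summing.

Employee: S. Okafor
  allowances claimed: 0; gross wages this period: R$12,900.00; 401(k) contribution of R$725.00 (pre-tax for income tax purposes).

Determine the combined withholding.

R$1,991.90

Income Tax: taxable = R$12,900.00 − R$725.00 = R$12,175.00
  R$1,140.00 + 22.4% × (R$12,175.00 − R$12,000.00) = R$1,140.00 + 22.4% × R$175.00 = R$1,179.20
Medical Insurance Levy: 6.3% × R$12,900.00 = R$812.70
Total: R$1,179.20 + R$812.70 = R$1,991.90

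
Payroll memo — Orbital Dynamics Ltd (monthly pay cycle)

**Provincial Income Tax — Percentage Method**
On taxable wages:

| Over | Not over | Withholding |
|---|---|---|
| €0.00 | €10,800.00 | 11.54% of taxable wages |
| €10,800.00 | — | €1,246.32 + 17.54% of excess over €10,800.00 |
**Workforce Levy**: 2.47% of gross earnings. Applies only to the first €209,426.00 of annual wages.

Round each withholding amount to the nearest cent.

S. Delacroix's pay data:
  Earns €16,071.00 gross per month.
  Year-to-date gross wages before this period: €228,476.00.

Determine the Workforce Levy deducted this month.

€0.00

Workforce Levy: YTD €228,476.00 ≥ cap €209,426.00 → €0.00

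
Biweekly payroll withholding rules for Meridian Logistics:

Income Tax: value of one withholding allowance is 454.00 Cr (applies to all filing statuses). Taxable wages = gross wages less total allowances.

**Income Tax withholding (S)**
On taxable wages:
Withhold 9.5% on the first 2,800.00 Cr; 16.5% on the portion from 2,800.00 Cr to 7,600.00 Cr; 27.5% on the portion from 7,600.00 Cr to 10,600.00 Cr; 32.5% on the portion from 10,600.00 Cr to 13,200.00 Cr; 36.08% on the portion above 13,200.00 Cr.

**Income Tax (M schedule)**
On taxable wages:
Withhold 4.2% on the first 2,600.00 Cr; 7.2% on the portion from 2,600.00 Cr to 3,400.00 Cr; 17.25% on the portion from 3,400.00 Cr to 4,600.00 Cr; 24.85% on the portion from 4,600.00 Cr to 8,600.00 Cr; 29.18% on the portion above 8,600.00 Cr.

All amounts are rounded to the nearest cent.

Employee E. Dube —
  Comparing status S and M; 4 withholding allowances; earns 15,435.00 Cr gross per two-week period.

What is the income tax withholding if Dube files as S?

Income Tax (S): taxable = 15,435.00 Cr − 4×454.00 Cr = 13,619.00 Cr
  2,728.00 Cr + 36.08% × (13,619.00 Cr − 13,200.00 Cr) = 2,728.00 Cr + 36.08% × 419.00 Cr = 2,879.18 Cr

2,879.18 Cr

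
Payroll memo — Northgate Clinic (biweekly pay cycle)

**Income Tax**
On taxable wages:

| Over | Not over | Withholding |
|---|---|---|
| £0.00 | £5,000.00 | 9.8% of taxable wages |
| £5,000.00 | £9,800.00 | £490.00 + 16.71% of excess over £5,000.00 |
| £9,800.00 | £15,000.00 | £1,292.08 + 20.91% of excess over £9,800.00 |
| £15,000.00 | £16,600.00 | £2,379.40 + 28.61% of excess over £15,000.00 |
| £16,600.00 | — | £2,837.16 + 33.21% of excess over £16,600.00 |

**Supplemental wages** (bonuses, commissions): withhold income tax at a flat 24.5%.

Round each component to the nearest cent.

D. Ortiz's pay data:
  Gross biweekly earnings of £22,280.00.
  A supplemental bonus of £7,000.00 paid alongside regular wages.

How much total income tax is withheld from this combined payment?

£6,438.49

Income Tax: taxable = £22,280.00
  £2,837.16 + 33.21% × (£22,280.00 − £16,600.00) = £2,837.16 + 33.21% × £5,680.00 = £4,723.49
Supplemental (24.5% flat on bonus): 24.5% × £7,000.00 = £1,715.00
Total income tax: £4,723.49 + £1,715.00 = £6,438.49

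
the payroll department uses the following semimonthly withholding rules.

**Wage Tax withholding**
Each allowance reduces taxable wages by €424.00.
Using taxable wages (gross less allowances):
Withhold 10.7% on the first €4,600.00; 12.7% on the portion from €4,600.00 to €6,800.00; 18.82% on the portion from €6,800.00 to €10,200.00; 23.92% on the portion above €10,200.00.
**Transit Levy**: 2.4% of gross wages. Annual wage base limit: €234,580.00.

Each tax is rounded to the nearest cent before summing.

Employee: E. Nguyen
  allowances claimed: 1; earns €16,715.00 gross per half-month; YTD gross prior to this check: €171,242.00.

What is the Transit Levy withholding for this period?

Transit Levy: 2.4% × €16,715.00 = €401.16

€401.16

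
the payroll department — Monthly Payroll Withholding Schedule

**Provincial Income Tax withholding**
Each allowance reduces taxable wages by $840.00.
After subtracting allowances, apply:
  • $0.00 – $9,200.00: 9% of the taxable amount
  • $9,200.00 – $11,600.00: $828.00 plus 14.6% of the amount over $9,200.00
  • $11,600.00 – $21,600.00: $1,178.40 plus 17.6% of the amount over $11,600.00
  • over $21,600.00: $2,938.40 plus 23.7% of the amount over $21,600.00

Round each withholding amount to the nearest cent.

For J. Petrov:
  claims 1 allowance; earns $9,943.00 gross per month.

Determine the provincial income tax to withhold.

Provincial Income Tax: taxable = $9,943.00 − 1×$840.00 = $9,103.00
  9% × $9,103.00 = $819.27

$819.27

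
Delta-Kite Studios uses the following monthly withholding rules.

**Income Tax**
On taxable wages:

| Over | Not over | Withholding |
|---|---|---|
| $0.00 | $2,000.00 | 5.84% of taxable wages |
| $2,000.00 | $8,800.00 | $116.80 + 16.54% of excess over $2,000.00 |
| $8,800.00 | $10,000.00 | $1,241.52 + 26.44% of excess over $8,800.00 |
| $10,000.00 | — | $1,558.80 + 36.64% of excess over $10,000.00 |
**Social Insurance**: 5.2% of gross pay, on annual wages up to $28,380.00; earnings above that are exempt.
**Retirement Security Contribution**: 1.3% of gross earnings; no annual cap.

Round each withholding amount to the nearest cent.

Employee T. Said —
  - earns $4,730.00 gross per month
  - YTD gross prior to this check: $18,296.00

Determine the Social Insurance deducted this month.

$245.96

Social Insurance: 5.2% × $4,730.00 = $245.96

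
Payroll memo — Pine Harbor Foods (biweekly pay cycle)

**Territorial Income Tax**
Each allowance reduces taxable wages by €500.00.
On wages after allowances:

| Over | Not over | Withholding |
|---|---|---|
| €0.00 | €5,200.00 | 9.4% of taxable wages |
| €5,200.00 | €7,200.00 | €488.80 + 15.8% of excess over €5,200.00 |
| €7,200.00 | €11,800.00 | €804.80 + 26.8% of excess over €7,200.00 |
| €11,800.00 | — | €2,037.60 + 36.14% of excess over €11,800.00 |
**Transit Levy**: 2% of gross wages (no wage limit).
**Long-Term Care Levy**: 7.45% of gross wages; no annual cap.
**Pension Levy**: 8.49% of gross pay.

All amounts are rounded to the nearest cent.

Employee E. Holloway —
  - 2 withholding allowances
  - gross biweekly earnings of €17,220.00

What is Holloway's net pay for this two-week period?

€10,495.74

Territorial Income Tax: taxable = €17,220.00 − 2×€500.00 = €16,220.00
  €2,037.60 + 36.14% × (€16,220.00 − €11,800.00) = €2,037.60 + 36.14% × €4,420.00 = €3,634.99
Transit Levy: 2% × €17,220.00 = €344.40
Long-Term Care Levy: 7.45% × €17,220.00 = €1,282.89
Pension Levy: 8.49% × €17,220.00 = €1,461.98
Total withheld: €3,634.99 + €344.40 + €1,282.89 + €1,461.98 = €6,724.26
Net pay: €17,220.00 − €6,724.26 = €10,495.74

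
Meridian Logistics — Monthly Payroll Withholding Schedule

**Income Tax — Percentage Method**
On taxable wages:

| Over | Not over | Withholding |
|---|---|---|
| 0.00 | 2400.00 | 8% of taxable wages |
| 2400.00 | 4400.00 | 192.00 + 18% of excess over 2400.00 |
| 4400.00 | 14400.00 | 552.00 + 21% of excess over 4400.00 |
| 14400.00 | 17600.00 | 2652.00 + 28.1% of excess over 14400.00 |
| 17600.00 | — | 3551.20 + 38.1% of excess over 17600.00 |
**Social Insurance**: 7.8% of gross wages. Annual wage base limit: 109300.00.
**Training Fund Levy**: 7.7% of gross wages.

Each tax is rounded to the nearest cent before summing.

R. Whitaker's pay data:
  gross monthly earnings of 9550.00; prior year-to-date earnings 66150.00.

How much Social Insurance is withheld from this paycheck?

Social Insurance: 7.8% × 9550.00 = 744.90

744.90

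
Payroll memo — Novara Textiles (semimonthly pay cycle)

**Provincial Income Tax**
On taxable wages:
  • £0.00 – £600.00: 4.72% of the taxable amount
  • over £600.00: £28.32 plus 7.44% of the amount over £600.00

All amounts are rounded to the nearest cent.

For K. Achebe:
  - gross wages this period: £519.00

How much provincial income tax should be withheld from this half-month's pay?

Provincial Income Tax: taxable = £519.00
  4.72% × £519.00 = £24.50

£24.50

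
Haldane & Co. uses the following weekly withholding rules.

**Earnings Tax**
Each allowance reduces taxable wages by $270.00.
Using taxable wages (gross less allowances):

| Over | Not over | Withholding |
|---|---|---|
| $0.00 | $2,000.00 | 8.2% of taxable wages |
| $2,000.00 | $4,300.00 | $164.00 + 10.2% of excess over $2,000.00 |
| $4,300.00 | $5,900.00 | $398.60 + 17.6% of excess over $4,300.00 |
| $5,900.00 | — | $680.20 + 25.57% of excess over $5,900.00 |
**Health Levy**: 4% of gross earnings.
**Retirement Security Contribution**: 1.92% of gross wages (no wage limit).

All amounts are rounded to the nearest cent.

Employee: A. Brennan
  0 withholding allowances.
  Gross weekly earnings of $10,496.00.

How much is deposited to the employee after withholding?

Earnings Tax: taxable = $10,496.00
  $680.20 + 25.57% × ($10,496.00 − $5,900.00) = $680.20 + 25.57% × $4,596.00 = $1,855.40
Health Levy: 4% × $10,496.00 = $419.84
Retirement Security Contribution: 1.92% × $10,496.00 = $201.52
Total withheld: $1,855.40 + $419.84 + $201.52 = $2,476.76
Net pay: $10,496.00 − $2,476.76 = $8,019.24

$8,019.24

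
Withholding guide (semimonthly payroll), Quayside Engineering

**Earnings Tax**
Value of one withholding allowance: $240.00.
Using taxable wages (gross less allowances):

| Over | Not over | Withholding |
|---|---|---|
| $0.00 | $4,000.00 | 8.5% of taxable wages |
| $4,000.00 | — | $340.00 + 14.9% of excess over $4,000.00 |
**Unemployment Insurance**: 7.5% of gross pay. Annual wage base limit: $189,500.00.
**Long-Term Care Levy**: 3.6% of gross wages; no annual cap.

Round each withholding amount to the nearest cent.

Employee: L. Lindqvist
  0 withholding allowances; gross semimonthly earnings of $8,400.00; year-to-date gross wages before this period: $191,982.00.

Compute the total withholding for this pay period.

Earnings Tax: taxable = $8,400.00
  $340.00 + 14.9% × ($8,400.00 − $4,000.00) = $340.00 + 14.9% × $4,400.00 = $995.60
Unemployment Insurance: YTD $191,982.00 ≥ cap $189,500.00 → $0.00
Long-Term Care Levy: 3.6% × $8,400.00 = $302.40
Total: $995.60 + $0.00 + $302.40 = $1,298.00

$1,298.00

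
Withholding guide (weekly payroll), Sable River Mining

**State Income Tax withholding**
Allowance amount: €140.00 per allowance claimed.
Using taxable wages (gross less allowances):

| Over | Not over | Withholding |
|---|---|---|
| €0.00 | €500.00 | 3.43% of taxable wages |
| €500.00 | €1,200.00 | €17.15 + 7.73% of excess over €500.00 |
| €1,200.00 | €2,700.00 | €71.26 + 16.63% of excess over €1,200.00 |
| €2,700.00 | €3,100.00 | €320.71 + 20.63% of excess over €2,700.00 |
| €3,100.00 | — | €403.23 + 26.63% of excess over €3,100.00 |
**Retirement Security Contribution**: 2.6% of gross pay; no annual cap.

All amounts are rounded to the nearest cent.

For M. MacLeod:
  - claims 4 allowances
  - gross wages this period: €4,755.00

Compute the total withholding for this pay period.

€818.46

State Income Tax: taxable = €4,755.00 − 4×€140.00 = €4,195.00
  €403.23 + 26.63% × (€4,195.00 − €3,100.00) = €403.23 + 26.63% × €1,095.00 = €694.83
Retirement Security Contribution: 2.6% × €4,755.00 = €123.63
Total: €694.83 + €123.63 = €818.46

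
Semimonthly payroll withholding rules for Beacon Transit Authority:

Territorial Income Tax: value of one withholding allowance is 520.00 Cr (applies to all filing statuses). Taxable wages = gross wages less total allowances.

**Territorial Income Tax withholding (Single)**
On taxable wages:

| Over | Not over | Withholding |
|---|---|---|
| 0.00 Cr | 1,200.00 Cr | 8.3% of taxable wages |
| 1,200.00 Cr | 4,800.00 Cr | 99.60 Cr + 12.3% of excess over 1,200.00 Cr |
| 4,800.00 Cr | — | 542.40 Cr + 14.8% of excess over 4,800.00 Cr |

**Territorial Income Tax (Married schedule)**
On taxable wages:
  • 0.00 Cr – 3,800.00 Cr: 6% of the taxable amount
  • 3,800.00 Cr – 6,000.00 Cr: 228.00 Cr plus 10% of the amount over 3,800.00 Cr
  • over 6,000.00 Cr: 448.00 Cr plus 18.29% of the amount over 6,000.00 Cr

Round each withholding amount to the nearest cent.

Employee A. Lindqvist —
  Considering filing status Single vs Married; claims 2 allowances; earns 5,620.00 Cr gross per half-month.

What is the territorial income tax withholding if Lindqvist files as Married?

306.00 Cr

Territorial Income Tax (Married): taxable = 5,620.00 Cr − 2×520.00 Cr = 4,580.00 Cr
  228.00 Cr + 10% × (4,580.00 Cr − 3,800.00 Cr) = 228.00 Cr + 10% × 780.00 Cr = 306.00 Cr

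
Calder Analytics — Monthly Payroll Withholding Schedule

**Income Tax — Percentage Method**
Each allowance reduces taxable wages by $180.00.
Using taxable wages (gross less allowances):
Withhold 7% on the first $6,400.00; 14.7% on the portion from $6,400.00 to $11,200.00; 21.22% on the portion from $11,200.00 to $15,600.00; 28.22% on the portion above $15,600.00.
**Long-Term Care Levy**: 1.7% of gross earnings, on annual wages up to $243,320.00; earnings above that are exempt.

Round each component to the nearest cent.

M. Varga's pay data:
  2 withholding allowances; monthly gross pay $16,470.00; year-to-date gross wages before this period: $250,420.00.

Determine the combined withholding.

$2,231.20

Income Tax: taxable = $16,470.00 − 2×$180.00 = $16,110.00
  $2,087.28 + 28.22% × ($16,110.00 − $15,600.00) = $2,087.28 + 28.22% × $510.00 = $2,231.20
Long-Term Care Levy: YTD $250,420.00 ≥ cap $243,320.00 → $0.00
Total: $2,231.20 + $0.00 = $2,231.20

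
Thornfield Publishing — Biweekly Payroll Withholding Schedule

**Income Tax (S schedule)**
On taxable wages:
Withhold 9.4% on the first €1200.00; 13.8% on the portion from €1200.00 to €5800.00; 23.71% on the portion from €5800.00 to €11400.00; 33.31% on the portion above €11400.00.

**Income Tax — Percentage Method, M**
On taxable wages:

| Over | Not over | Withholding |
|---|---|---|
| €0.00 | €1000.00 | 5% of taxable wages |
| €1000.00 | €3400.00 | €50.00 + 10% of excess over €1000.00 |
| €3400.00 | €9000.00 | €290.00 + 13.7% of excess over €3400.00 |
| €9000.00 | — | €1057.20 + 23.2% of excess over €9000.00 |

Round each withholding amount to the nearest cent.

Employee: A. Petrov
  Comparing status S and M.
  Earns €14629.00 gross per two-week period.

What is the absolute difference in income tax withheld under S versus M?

Income Tax (S): taxable = €14629.00
  €2075.36 + 33.31% × (€14629.00 − €11400.00) = €2075.36 + 33.31% × €3229.00 = €3150.94
Income Tax (M): taxable = €14629.00
  €1057.20 + 23.2% × (€14629.00 − €9000.00) = €1057.20 + 23.2% × €5629.00 = €2363.13
Difference: |€3150.94 − €2363.13| = €787.81 (higher under S)

€787.81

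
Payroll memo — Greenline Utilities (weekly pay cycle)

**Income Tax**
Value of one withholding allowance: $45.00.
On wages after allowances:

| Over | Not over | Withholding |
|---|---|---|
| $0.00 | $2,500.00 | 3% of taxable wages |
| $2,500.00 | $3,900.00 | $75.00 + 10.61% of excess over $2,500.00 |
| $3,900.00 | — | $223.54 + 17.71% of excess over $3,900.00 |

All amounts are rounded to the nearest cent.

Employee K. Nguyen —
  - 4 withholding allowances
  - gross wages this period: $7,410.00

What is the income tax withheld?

$813.28

Income Tax: taxable = $7,410.00 − 4×$45.00 = $7,230.00
  $223.54 + 17.71% × ($7,230.00 − $3,900.00) = $223.54 + 17.71% × $3,330.00 = $813.28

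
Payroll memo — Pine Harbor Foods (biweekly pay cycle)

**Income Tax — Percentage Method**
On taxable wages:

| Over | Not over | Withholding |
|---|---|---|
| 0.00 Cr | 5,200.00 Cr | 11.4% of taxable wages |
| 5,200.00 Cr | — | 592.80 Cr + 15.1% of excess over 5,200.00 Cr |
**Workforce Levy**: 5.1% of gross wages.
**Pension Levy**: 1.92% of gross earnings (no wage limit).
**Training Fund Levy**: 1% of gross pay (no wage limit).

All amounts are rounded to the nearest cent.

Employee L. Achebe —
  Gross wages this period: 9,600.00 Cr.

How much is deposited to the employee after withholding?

Income Tax: taxable = 9,600.00 Cr
  592.80 Cr + 15.1% × (9,600.00 Cr − 5,200.00 Cr) = 592.80 Cr + 15.1% × 4,400.00 Cr = 1,257.20 Cr
Workforce Levy: 5.1% × 9,600.00 Cr = 489.60 Cr
Pension Levy: 1.92% × 9,600.00 Cr = 184.32 Cr
Training Fund Levy: 1% × 9,600.00 Cr = 96.00 Cr
Total withheld: 1,257.20 Cr + 489.60 Cr + 184.32 Cr + 96.00 Cr = 2,027.12 Cr
Net pay: 9,600.00 Cr − 2,027.12 Cr = 7,572.88 Cr

7,572.88 Cr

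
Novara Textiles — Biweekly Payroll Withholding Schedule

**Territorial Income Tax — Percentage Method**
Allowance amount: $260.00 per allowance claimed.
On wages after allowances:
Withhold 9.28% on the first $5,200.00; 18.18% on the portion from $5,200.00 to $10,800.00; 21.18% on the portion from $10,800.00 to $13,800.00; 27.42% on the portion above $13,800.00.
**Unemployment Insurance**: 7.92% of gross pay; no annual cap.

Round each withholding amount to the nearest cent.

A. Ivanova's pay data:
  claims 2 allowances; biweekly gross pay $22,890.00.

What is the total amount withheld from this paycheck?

$6,298.82

Territorial Income Tax: taxable = $22,890.00 − 2×$260.00 = $22,370.00
  $2,136.04 + 27.42% × ($22,370.00 − $13,800.00) = $2,136.04 + 27.42% × $8,570.00 = $4,485.93
Unemployment Insurance: 7.92% × $22,890.00 = $1,812.89
Total: $4,485.93 + $1,812.89 = $6,298.82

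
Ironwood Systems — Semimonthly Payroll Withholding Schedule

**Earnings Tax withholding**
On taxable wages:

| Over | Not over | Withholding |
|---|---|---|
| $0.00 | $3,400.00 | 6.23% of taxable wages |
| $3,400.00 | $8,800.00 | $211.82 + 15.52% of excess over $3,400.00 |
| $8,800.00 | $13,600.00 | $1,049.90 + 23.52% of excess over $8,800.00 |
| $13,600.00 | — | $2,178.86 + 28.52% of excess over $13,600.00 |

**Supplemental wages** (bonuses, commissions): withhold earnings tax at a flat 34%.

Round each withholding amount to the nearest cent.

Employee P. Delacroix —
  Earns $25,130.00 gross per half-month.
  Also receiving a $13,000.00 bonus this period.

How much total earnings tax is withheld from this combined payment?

$9,887.22

Earnings Tax: taxable = $25,130.00
  $2,178.86 + 28.52% × ($25,130.00 − $13,600.00) = $2,178.86 + 28.52% × $11,530.00 = $5,467.22
Supplemental (34% flat on bonus): 34% × $13,000.00 = $4,420.00
Total earnings tax: $5,467.22 + $4,420.00 = $9,887.22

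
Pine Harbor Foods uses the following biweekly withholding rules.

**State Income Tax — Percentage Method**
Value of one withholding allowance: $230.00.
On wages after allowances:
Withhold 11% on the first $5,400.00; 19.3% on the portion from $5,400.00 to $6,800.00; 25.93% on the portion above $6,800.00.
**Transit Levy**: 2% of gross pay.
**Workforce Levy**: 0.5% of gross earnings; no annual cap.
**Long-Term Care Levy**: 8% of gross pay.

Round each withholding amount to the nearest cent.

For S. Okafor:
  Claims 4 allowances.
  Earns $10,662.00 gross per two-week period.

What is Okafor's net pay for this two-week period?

State Income Tax: taxable = $10,662.00 − 4×$230.00 = $9,742.00
  $864.20 + 25.93% × ($9,742.00 − $6,800.00) = $864.20 + 25.93% × $2,942.00 = $1,627.06
Transit Levy: 2% × $10,662.00 = $213.24
Workforce Levy: 0.5% × $10,662.00 = $53.31
Long-Term Care Levy: 8% × $10,662.00 = $852.96
Total withheld: $1,627.06 + $213.24 + $53.31 + $852.96 = $2,746.57
Net pay: $10,662.00 − $2,746.57 = $7,915.43

$7,915.43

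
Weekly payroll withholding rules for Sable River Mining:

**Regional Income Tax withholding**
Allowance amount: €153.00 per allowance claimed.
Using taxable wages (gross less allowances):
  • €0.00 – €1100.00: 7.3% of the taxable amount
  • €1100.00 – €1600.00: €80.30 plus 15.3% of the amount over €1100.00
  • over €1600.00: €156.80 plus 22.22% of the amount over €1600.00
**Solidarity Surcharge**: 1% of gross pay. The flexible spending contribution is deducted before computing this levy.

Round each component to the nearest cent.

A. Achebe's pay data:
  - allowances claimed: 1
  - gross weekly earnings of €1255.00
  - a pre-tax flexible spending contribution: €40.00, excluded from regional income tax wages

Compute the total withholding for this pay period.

Regional Income Tax: taxable = €1255.00 − €40.00 − 1×€153.00 = €1062.00
  7.3% × €1062.00 = €77.53
Solidarity Surcharge: 1% × €1215.00 = €12.15
Total: €77.53 + €12.15 = €89.68

€89.68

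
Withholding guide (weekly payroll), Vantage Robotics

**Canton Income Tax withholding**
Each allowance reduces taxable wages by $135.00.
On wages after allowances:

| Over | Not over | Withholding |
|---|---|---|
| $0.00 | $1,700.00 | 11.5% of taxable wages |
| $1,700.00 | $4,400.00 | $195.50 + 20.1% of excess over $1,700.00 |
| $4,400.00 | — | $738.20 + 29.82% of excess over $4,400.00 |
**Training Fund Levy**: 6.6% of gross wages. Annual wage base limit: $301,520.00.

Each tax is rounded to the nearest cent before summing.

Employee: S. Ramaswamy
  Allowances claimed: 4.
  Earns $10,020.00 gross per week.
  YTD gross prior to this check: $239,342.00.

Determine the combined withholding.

$2,914.38

Canton Income Tax: taxable = $10,020.00 − 4×$135.00 = $9,480.00
  $738.20 + 29.82% × ($9,480.00 − $4,400.00) = $738.20 + 29.82% × $5,080.00 = $2,253.06
Training Fund Levy: 6.6% × $10,020.00 = $661.32
Total: $2,253.06 + $661.32 = $2,914.38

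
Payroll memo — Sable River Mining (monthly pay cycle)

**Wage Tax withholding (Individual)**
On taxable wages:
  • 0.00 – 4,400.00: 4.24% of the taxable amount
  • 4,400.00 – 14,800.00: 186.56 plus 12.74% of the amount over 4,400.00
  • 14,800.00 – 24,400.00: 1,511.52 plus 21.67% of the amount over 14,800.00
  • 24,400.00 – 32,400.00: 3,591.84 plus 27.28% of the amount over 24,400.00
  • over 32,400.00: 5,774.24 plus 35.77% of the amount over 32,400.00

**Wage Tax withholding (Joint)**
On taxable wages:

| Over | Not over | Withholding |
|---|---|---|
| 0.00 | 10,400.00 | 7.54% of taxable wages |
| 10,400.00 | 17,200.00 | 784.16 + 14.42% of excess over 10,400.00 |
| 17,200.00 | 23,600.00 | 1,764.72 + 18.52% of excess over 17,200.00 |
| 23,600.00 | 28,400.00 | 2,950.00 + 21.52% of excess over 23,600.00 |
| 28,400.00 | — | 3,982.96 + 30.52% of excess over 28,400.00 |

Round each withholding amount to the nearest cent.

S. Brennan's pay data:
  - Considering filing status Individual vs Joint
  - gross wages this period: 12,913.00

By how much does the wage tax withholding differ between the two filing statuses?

124.59

Wage Tax (Individual): taxable = 12,913.00
  186.56 + 12.74% × (12,913.00 − 4,400.00) = 186.56 + 12.74% × 8,513.00 = 1,271.12
Wage Tax (Joint): taxable = 12,913.00
  784.16 + 14.42% × (12,913.00 − 10,400.00) = 784.16 + 14.42% × 2,513.00 = 1,146.53
Difference: |1,271.12 − 1,146.53| = 124.59 (higher under Individual)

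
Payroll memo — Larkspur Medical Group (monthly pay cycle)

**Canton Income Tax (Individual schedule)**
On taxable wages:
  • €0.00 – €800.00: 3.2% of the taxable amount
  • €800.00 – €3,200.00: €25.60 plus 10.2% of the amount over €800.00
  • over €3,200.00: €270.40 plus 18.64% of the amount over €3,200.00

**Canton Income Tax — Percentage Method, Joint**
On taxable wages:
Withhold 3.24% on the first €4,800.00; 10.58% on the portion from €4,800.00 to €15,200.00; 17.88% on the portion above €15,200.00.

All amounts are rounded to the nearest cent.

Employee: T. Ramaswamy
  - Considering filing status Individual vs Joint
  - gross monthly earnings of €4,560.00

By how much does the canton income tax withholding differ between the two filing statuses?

Canton Income Tax (Individual): taxable = €4,560.00
  €270.40 + 18.64% × (€4,560.00 − €3,200.00) = €270.40 + 18.64% × €1,360.00 = €523.90
Canton Income Tax (Joint): taxable = €4,560.00
  3.24% × €4,560.00 = €147.74
Difference: |€523.90 − €147.74| = €376.16 (higher under Individual)

€376.16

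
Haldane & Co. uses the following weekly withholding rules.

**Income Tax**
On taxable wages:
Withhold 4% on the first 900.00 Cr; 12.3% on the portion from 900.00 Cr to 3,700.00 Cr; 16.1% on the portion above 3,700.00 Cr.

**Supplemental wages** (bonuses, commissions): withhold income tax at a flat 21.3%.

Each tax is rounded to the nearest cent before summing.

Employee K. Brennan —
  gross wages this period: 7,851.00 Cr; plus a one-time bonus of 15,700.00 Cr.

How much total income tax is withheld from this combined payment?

4,392.81 Cr

Income Tax: taxable = 7,851.00 Cr
  380.40 Cr + 16.1% × (7,851.00 Cr − 3,700.00 Cr) = 380.40 Cr + 16.1% × 4,151.00 Cr = 1,048.71 Cr
Supplemental (21.3% flat on bonus): 21.3% × 15,700.00 Cr = 3,344.10 Cr
Total income tax: 1,048.71 Cr + 3,344.10 Cr = 4,392.81 Cr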